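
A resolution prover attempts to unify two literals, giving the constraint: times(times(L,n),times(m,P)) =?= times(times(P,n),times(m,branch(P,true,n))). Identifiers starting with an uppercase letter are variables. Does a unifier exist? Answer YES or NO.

NO

Decompose times/2: times(L,n) =?= times(P,n),  times(m,P) =?= times(m,branch(P,true,n)).
Decompose times/2: L =?= P,  n =?= n.
Bind L := P; no other remaining equation mentions L.
Delete trivial equation n =?= n.
Decompose times/2: m =?= m,  P =?= branch(P,true,n).
Delete trivial equation m =?= m.
Occurs check fails: P occurs in branch(P,true,n); the equation P =?= branch(P,true,n) has no finite solution.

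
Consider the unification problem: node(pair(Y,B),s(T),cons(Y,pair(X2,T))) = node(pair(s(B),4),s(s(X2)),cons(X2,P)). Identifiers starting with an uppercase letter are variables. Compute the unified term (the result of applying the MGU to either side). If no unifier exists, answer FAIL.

Decompose node/3: pair(Y,B) = pair(s(B),4),  s(T) = s(s(X2)),  cons(Y,pair(X2,T)) = cons(X2,P).
Decompose pair/2: Y = s(B),  B = 4.
Bind Y := s(B); substituting into the one remaining equation that mentions Y gives: cons(s(B),pair(X2,T)) = cons(X2,P).
Bind B := 4; substituting into the one remaining equation that mentions B gives: cons(s(4),pair(X2,T)) = cons(X2,P). Substituting into the earlier binding gives Y := s(4).
Decompose s/1: T = s(X2).
Bind T := s(X2); substituting into the remaining equation gives: cons(s(4),pair(X2,s(X2))) = cons(X2,P).
Decompose cons/2: s(4) = X2,  pair(X2,s(X2)) = P.
Bind X2 := s(4); substituting into the remaining equation gives: pair(s(4),s(s(4))) = P. Substituting into the earlier binding gives T := s(s(4)).
Bind P := pair(s(4),s(s(4))).
Applying the MGU to either side gives node(pair(s(4),4),s(s(s(4))),cons(s(4),pair(s(4),s(s(4))))).

node(pair(s(4),4),s(s(s(4))),cons(s(4),pair(s(4),s(s(4)))))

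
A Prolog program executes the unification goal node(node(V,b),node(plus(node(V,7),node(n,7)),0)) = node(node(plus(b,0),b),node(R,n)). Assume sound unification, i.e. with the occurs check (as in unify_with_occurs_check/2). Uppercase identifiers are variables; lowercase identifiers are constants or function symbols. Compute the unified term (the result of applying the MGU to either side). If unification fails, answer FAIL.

Decompose node/2: node(V,b) = node(plus(b,0),b),  node(plus(node(V,7),node(n,7)),0) = node(R,n).
Decompose node/2: V = plus(b,0),  b = b.
Bind V := plus(b,0); substituting into the one remaining equation that mentions V gives: node(plus(node(plus(b,0),7),node(n,7)),0) = node(R,n).
Delete trivial equation b = b.
Decompose node/2: plus(node(plus(b,0),7),node(n,7)) = R,  0 = n.
Bind R := plus(node(plus(b,0),7),node(n,7)); no other remaining equation mentions R.
Clash: constants 0 and n differ; no unifier exists.

FAIL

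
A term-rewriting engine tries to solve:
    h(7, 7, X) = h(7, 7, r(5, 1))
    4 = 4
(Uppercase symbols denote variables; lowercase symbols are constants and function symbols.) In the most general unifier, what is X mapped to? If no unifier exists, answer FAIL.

Decompose h/3: 7 = 7,  7 = 7,  X = r(5, 1).
Delete trivial equation 7 = 7.
Delete trivial equation 7 = 7.
Bind X := r(5, 1); no other remaining equation mentions X.
Delete trivial equation 4 = 4.
MGU = { X := r(5, 1) }, so X := r(5, 1).

r(5, 1)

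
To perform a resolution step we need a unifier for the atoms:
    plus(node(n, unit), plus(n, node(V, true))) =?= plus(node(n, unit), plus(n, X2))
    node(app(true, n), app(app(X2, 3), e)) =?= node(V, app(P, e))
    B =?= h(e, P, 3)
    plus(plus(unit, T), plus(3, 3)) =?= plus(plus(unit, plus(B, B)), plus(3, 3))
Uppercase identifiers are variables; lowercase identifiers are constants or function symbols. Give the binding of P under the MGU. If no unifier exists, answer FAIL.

Decompose plus/2: node(n, unit) =?= node(n, unit),  plus(n, node(V, true)) =?= plus(n, X2).
Delete trivial equation node(n, unit) =?= node(n, unit).
Decompose plus/2: n =?= n,  node(V, true) =?= X2.
Delete trivial equation n =?= n.
Bind X2 := node(V, true); substituting into the one remaining equation that mentions X2 gives: node(app(true, n), app(app(node(V, true), 3), e)) =?= node(V, app(P, e)).
Decompose node/2: app(true, n) =?= V,  app(app(node(V, true), 3), e) =?= app(P, e).
Bind V := app(true, n); substituting into the one remaining equation that mentions V gives: app(app(node(app(true, n), true), 3), e) =?= app(P, e). Substituting into the earlier binding gives X2 := node(app(true, n), true).
Decompose app/2: app(node(app(true, n), true), 3) =?= P,  e =?= e.
Bind P := app(node(app(true, n), true), 3); substituting into the one remaining equation that mentions P gives: B =?= h(e, app(node(app(true, n), true), 3), 3).
Delete trivial equation e =?= e.
Bind B := h(e, app(node(app(true, n), true), 3), 3); substituting into the remaining equation gives: plus(plus(unit, T), plus(3, 3)) =?= plus(plus(unit, plus(h(e, app(node(app(true, n), true), 3), 3), h(e, app(node(app(true, n), true), 3), 3))), plus(3, 3)).
Decompose plus/2: plus(unit, T) =?= plus(unit, plus(h(e, app(node(app(true, n), true), 3), 3), h(e, app(node(app(true, n), true), 3), 3))),  plus(3, 3) =?= plus(3, 3).
Decompose plus/2: unit =?= unit,  T =?= plus(h(e, app(node(app(true, n), true), 3), 3), h(e, app(node(app(true, n), true), 3), 3)).
Delete trivial equation unit =?= unit.
Bind T := plus(h(e, app(node(app(true, n), true), 3), 3), h(e, app(node(app(true, n), true), 3), 3)); no other remaining equation mentions T.
Delete trivial equation plus(3, 3) =?= plus(3, 3).
MGU = { X2 ↦ node(app(true, n), true), V ↦ app(true, n), P ↦ app(node(app(true, n), true), 3), B ↦ h(e, app(node(app(true, n), true), 3), 3), T ↦ plus(h(e, app(node(app(true, n), true), 3), 3), h(e, app(node(app(true, n), true), 3), 3)) }, so P ↦ app(node(app(true, n), true), 3).

app(node(app(true, n), true), 3)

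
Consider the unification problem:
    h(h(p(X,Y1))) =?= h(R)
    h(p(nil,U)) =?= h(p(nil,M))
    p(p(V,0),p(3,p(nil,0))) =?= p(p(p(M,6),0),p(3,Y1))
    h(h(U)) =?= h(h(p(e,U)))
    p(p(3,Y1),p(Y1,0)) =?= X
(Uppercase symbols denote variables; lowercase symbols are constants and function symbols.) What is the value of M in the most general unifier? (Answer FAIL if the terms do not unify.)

Decompose h/1: h(p(X,Y1)) =?= R.
Bind R := h(p(X,Y1)); no other remaining equation mentions R.
Decompose h/1: p(nil,U) =?= p(nil,M).
Decompose p/2: nil =?= nil,  U =?= M.
Delete trivial equation nil =?= nil.
Bind U := M; substituting into the one remaining equation that mentions U gives: h(h(M)) =?= h(h(p(e,M))).
Decompose p/2: p(V,0) =?= p(p(M,6),0),  p(3,p(nil,0)) =?= p(3,Y1).
Decompose p/2: V =?= p(M,6),  0 =?= 0.
Bind V := p(M,6); no other remaining equation mentions V.
Delete trivial equation 0 =?= 0.
Decompose p/2: 3 =?= 3,  p(nil,0) =?= Y1.
Delete trivial equation 3 =?= 3.
Bind Y1 := p(nil,0); substituting into the one remaining equation that mentions Y1 gives: p(p(3,p(nil,0)),p(p(nil,0),0)) =?= X. Substituting into the earlier binding gives R := h(p(X,p(nil,0))).
Decompose h/1: h(M) =?= h(p(e,M)).
Decompose h/1: M =?= p(e,M).
Occurs check fails: M occurs in p(e,M); the equation M =?= p(e,M) has no finite solution.

FAIL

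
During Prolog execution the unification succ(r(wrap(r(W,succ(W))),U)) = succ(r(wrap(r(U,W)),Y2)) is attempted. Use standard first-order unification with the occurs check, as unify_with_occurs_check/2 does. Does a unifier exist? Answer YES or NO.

NO

Decompose succ/1: r(wrap(r(W,succ(W))),U) = r(wrap(r(U,W)),Y2).
Decompose r/2: wrap(r(W,succ(W))) = wrap(r(U,W)),  U = Y2.
Decompose wrap/1: r(W,succ(W)) = r(U,W).
Decompose r/2: W = U,  succ(W) = W.
Bind W := U; substituting into the one remaining equation that mentions W gives: succ(U) = U.
Occurs check fails: U occurs in succ(U); the equation U = succ(U) has no finite solution.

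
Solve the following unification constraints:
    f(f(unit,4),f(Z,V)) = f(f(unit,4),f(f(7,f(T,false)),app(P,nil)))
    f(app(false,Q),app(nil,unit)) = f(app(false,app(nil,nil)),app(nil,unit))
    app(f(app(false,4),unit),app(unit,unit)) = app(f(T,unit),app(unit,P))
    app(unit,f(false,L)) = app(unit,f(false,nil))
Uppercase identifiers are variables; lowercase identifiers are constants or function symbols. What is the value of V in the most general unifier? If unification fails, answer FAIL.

app(unit,nil)

Decompose f/2: f(unit,4) = f(unit,4),  f(Z,V) = f(f(7,f(T,false)),app(P,nil)).
Delete trivial equation f(unit,4) = f(unit,4).
Decompose f/2: Z = f(7,f(T,false)),  V = app(P,nil).
Bind Z := f(7,f(T,false)); no other remaining equation mentions Z.
Bind V := app(P,nil); no other remaining equation mentions V.
Decompose f/2: app(false,Q) = app(false,app(nil,nil)),  app(nil,unit) = app(nil,unit).
Decompose app/2: false = false,  Q = app(nil,nil).
Delete trivial equation false = false.
Bind Q := app(nil,nil); no other remaining equation mentions Q.
Delete trivial equation app(nil,unit) = app(nil,unit).
Decompose app/2: f(app(false,4),unit) = f(T,unit),  app(unit,unit) = app(unit,P).
Decompose f/2: app(false,4) = T,  unit = unit.
Bind T := app(false,4); no other remaining equation mentions T. Substituting into the earlier binding gives Z := f(7,f(app(false,4),false)).
Delete trivial equation unit = unit.
Decompose app/2: unit = unit,  unit = P.
Delete trivial equation unit = unit.
Bind P := unit; no other remaining equation mentions P. Substituting into the earlier binding gives V := app(unit,nil).
Decompose app/2: unit = unit,  f(false,L) = f(false,nil).
Delete trivial equation unit = unit.
Decompose f/2: false = false,  L = nil.
Delete trivial equation false = false.
Bind L := nil.
MGU = { Z := f(7,f(app(false,4),false)), V := app(unit,nil), Q := app(nil,nil), T := app(false,4), P := unit, L := nil }, so V := app(unit,nil).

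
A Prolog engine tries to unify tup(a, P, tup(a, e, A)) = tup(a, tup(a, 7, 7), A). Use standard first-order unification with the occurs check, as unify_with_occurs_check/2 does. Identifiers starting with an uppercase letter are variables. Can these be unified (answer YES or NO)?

Decompose tup/3: a = a,  P = tup(a, 7, 7),  tup(a, e, A) = A.
Delete trivial equation a = a.
Bind P := tup(a, 7, 7); no other remaining equation mentions P.
Occurs check fails: A occurs in tup(a, e, A); the equation A = tup(a, e, A) has no finite solution.

NO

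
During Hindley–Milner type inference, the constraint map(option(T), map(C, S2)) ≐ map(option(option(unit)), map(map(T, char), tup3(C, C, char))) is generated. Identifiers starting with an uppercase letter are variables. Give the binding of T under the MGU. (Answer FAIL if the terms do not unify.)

Decompose map/2: option(T) ≐ option(option(unit)),  map(C, S2) ≐ map(map(T, char), tup3(C, C, char)).
Decompose option/1: T ≐ option(unit).
Bind T := option(unit); substituting into the remaining equation gives: map(C, S2) ≐ map(map(option(unit), char), tup3(C, C, char)).
Decompose map/2: C ≐ map(option(unit), char),  S2 ≐ tup3(C, C, char).
Bind C := map(option(unit), char); substituting into the remaining equation gives: S2 ≐ tup3(map(option(unit), char), map(option(unit), char), char).
Bind S2 := tup3(map(option(unit), char), map(option(unit), char), char).
MGU = { T := option(unit), C := map(option(unit), char), S2 := tup3(map(option(unit), char), map(option(unit), char), char) }, so T := option(unit).

option(unit)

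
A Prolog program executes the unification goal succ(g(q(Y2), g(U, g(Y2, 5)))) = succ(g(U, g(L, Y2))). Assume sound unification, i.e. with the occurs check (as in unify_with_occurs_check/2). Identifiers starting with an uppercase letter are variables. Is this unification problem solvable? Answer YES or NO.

NO

Decompose succ/1: g(q(Y2), g(U, g(Y2, 5))) = g(U, g(L, Y2)).
Decompose g/2: q(Y2) = U,  g(U, g(Y2, 5)) = g(L, Y2).
Bind U := q(Y2); substituting into the remaining equation gives: g(q(Y2), g(Y2, 5)) = g(L, Y2).
Decompose g/2: q(Y2) = L,  g(Y2, 5) = Y2.
Bind L := q(Y2); no other remaining equation mentions L.
Occurs check fails: Y2 occurs in g(Y2, 5); the equation Y2 = g(Y2, 5) has no finite solution.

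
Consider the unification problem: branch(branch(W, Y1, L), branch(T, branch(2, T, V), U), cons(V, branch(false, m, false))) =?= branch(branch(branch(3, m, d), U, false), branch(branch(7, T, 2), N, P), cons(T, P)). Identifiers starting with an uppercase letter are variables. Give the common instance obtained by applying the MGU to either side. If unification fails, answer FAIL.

FAIL

Decompose branch/3: branch(W, Y1, L) =?= branch(branch(3, m, d), U, false),  branch(T, branch(2, T, V), U) =?= branch(branch(7, T, 2), N, P),  cons(V, branch(false, m, false)) =?= cons(T, P).
Decompose branch/3: W =?= branch(3, m, d),  Y1 =?= U,  L =?= false.
Bind W := branch(3, m, d); no other remaining equation mentions W.
Bind Y1 := U; no other remaining equation mentions Y1.
Bind L := false; no other remaining equation mentions L.
Decompose branch/3: T =?= branch(7, T, 2),  branch(2, T, V) =?= N,  U =?= P.
Occurs check fails: T occurs in branch(7, T, 2); the equation T =?= branch(7, T, 2) has no finite solution.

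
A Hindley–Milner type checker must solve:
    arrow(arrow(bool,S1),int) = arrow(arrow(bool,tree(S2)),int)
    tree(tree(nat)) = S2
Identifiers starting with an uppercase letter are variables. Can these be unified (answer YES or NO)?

Decompose arrow/2: arrow(bool,S1) = arrow(bool,tree(S2)),  int = int.
Decompose arrow/2: bool = bool,  S1 = tree(S2).
Delete trivial equation bool = bool.
Bind S1 := tree(S2); no other remaining equation mentions S1.
Delete trivial equation int = int.
Bind S2 := tree(tree(nat)). Substituting into the earlier binding gives S1 := tree(tree(tree(nat))).
No equations remain and no clash or occurs-check failure arose, so a unifier exists.

YES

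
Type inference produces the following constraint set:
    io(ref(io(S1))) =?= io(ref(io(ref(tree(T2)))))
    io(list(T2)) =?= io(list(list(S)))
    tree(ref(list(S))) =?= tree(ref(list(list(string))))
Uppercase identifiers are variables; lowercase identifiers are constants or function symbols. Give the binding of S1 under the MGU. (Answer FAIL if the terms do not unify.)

ref(tree(list(list(string))))

Decompose io/1: ref(io(S1)) =?= ref(io(ref(tree(T2)))).
Decompose ref/1: io(S1) =?= io(ref(tree(T2))).
Decompose io/1: S1 =?= ref(tree(T2)).
Bind S1 := ref(tree(T2)); no other remaining equation mentions S1.
Decompose io/1: list(T2) =?= list(list(S)).
Decompose list/1: T2 =?= list(S).
Bind T2 := list(S); no other remaining equation mentions T2. Substituting into the earlier binding gives S1 := ref(tree(list(S))).
Decompose tree/1: ref(list(S)) =?= ref(list(list(string))).
Decompose ref/1: list(S) =?= list(list(string)).
Decompose list/1: S =?= list(string).
Bind S := list(string). Substituting into the earlier bindings gives S1 := ref(tree(list(list(string)))), T2 := list(list(string)).
MGU = { S1 ↦ ref(tree(list(list(string)))), T2 ↦ list(list(string)), S ↦ list(string) }, so S1 ↦ ref(tree(list(list(string)))).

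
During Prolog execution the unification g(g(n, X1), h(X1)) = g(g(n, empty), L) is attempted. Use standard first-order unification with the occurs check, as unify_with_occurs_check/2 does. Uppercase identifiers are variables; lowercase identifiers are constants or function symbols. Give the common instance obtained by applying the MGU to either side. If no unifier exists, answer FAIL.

g(g(n, empty), h(empty))

Decompose g/2: g(n, X1) = g(n, empty),  h(X1) = L.
Decompose g/2: n = n,  X1 = empty.
Delete trivial equation n = n.
Bind X1 := empty; substituting into the remaining equation gives: h(empty) = L.
Bind L := h(empty).
Applying the MGU to either side gives g(g(n, empty), h(empty)).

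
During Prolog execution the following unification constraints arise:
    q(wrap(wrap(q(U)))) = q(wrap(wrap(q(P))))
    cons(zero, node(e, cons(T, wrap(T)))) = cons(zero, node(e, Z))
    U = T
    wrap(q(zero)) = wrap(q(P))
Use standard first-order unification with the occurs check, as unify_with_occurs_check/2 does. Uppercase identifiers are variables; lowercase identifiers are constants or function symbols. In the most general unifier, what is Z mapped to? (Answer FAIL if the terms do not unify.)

cons(zero, wrap(zero))

Decompose q/1: wrap(wrap(q(U))) = wrap(wrap(q(P))).
Decompose wrap/1: wrap(q(U)) = wrap(q(P)).
Decompose wrap/1: q(U) = q(P).
Decompose q/1: U = P.
Bind U := P; substituting into the one remaining equation that mentions U gives: P = T.
Decompose cons/2: zero = zero,  node(e, cons(T, wrap(T))) = node(e, Z).
Delete trivial equation zero = zero.
Decompose node/2: e = e,  cons(T, wrap(T)) = Z.
Delete trivial equation e = e.
Bind Z := cons(T, wrap(T)); no other remaining equation mentions Z.
Bind P := T; substituting into the remaining equation gives: wrap(q(zero)) = wrap(q(T)). Substituting into the earlier binding gives U := T.
Decompose wrap/1: q(zero) = q(T).
Decompose q/1: zero = T.
Bind T := zero. Substituting into the earlier bindings gives U := zero, Z := cons(zero, wrap(zero)), P := zero.
MGU = { U ↦ zero, Z ↦ cons(zero, wrap(zero)), P ↦ zero, T ↦ zero }, so Z ↦ cons(zero, wrap(zero)).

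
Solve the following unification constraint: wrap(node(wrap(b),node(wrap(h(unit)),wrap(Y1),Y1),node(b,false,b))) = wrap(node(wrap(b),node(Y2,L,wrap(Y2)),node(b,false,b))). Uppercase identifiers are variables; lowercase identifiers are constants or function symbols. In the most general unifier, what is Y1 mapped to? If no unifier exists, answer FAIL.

Decompose wrap/1: node(wrap(b),node(wrap(h(unit)),wrap(Y1),Y1),node(b,false,b)) = node(wrap(b),node(Y2,L,wrap(Y2)),node(b,false,b)).
Decompose node/3: wrap(b) = wrap(b),  node(wrap(h(unit)),wrap(Y1),Y1) = node(Y2,L,wrap(Y2)),  node(b,false,b) = node(b,false,b).
Delete trivial equation wrap(b) = wrap(b).
Decompose node/3: wrap(h(unit)) = Y2,  wrap(Y1) = L,  Y1 = wrap(Y2).
Bind Y2 := wrap(h(unit)); substituting into the one remaining equation that mentions Y2 gives: Y1 = wrap(wrap(h(unit))).
Bind L := wrap(Y1); no other remaining equation mentions L.
Bind Y1 := wrap(wrap(h(unit))); no other remaining equation mentions Y1. Substituting into the earlier binding gives L := wrap(wrap(wrap(h(unit)))).
Delete trivial equation node(b,false,b) = node(b,false,b).
MGU = { Y2 := wrap(h(unit)), L := wrap(wrap(wrap(h(unit)))), Y1 := wrap(wrap(h(unit))) }, so Y1 := wrap(wrap(h(unit))).

wrap(wrap(h(unit)))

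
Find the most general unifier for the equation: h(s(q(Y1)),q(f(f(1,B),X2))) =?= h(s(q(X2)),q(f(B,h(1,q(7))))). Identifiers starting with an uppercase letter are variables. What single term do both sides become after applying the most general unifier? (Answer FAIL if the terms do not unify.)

FAIL

Decompose h/2: s(q(Y1)) =?= s(q(X2)),  q(f(f(1,B),X2)) =?= q(f(B,h(1,q(7)))).
Decompose s/1: q(Y1) =?= q(X2).
Decompose q/1: Y1 =?= X2.
Bind Y1 := X2; no other remaining equation mentions Y1.
Decompose q/1: f(f(1,B),X2) =?= f(B,h(1,q(7))).
Decompose f/2: f(1,B) =?= B,  X2 =?= h(1,q(7)).
Occurs check fails: B occurs in f(1,B); the equation B =?= f(1,B) has no finite solution.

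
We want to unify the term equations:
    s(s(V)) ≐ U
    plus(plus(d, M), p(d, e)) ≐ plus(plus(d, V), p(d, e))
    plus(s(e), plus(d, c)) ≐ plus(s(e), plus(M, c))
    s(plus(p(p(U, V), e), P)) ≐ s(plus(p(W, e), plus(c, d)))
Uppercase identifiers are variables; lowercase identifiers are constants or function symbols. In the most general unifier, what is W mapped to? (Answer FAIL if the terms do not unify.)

p(s(s(d)), d)

Bind U := s(s(V)); substituting into the one remaining equation that mentions U gives: s(plus(p(p(s(s(V)), V), e), P)) ≐ s(plus(p(W, e), plus(c, d))).
Decompose plus/2: plus(d, M) ≐ plus(d, V),  p(d, e) ≐ p(d, e).
Decompose plus/2: d ≐ d,  M ≐ V.
Delete trivial equation d ≐ d.
Bind M := V; substituting into the one remaining equation that mentions M gives: plus(s(e), plus(d, c)) ≐ plus(s(e), plus(V, c)).
Delete trivial equation p(d, e) ≐ p(d, e).
Decompose plus/2: s(e) ≐ s(e),  plus(d, c) ≐ plus(V, c).
Delete trivial equation s(e) ≐ s(e).
Decompose plus/2: d ≐ V,  c ≐ c.
Bind V := d; substituting into the one remaining equation that mentions V gives: s(plus(p(p(s(s(d)), d), e), P)) ≐ s(plus(p(W, e), plus(c, d))). Substituting into the earlier bindings gives U := s(s(d)), M := d.
Delete trivial equation c ≐ c.
Decompose s/1: plus(p(p(s(s(d)), d), e), P) ≐ plus(p(W, e), plus(c, d)).
Decompose plus/2: p(p(s(s(d)), d), e) ≐ p(W, e),  P ≐ plus(c, d).
Decompose p/2: p(s(s(d)), d) ≐ W,  e ≐ e.
Bind W := p(s(s(d)), d); no other remaining equation mentions W.
Delete trivial equation e ≐ e.
Bind P := plus(c, d).
MGU = { U := s(s(d)), M := d, V := d, W := p(s(s(d)), d), P := plus(c, d) }, so W := p(s(s(d)), d).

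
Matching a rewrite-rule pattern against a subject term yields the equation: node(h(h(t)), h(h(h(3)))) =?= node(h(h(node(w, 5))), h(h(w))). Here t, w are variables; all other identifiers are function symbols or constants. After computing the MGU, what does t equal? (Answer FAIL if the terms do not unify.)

Decompose node/2: h(h(t)) =?= h(h(node(w, 5))),  h(h(h(3))) =?= h(h(w)).
Decompose h/1: h(t) =?= h(node(w, 5)).
Decompose h/1: t =?= node(w, 5).
Bind t := node(w, 5); no other remaining equation mentions t.
Decompose h/1: h(h(3)) =?= h(w).
Decompose h/1: h(3) =?= w.
Bind w := h(3). Substituting into the earlier binding gives t := node(h(3), 5).
MGU = { t ↦ node(h(3), 5), w ↦ h(3) }, so t ↦ node(h(3), 5).

node(h(3), 5)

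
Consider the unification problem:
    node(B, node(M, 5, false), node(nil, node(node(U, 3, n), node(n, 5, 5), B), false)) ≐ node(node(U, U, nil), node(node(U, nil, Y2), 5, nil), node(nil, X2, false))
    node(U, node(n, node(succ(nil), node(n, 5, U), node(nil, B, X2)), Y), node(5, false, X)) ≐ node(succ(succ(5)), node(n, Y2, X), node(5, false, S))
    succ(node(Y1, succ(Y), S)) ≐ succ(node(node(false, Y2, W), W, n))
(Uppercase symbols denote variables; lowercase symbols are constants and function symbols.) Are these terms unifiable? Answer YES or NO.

NO

Decompose node/3: B ≐ node(U, U, nil),  node(M, 5, false) ≐ node(node(U, nil, Y2), 5, nil),  node(nil, node(node(U, 3, n), node(n, 5, 5), B), false) ≐ node(nil, X2, false).
Bind B := node(U, U, nil); substituting into the 2 remaining equations that mention B gives: node(nil, node(node(U, 3, n), node(n, 5, 5), node(U, U, nil)), false) ≐ node(nil, X2, false),  node(U, node(n, node(succ(nil), node(n, 5, U), node(nil, node(U, U, nil), X2)), Y), node(5, false, X)) ≐ node(succ(succ(5)), node(n, Y2, X), node(5, false, S)).
Decompose node/3: M ≐ node(U, nil, Y2),  5 ≐ 5,  false ≐ nil.
Bind M := node(U, nil, Y2); no other remaining equation mentions M.
Delete trivial equation 5 ≐ 5.
Clash: constants false and nil differ; no unifier exists.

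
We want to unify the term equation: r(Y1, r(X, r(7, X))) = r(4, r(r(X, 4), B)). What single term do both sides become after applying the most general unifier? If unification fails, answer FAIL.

FAIL

Decompose r/2: Y1 = 4,  r(X, r(7, X)) = r(r(X, 4), B).
Bind Y1 := 4; no other remaining equation mentions Y1.
Decompose r/2: X = r(X, 4),  r(7, X) = B.
Occurs check fails: X occurs in r(X, 4); the equation X = r(X, 4) has no finite solution.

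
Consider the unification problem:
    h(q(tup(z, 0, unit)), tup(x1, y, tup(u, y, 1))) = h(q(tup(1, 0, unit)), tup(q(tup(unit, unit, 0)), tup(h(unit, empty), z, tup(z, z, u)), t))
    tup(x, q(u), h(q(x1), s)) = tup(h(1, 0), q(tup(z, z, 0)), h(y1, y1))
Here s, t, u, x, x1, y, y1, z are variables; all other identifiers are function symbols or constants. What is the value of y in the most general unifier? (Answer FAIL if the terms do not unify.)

tup(h(unit, empty), 1, tup(1, 1, tup(1, 1, 0)))

Decompose h/2: q(tup(z, 0, unit)) = q(tup(1, 0, unit)),  tup(x1, y, tup(u, y, 1)) = tup(q(tup(unit, unit, 0)), tup(h(unit, empty), z, tup(z, z, u)), t).
Decompose q/1: tup(z, 0, unit) = tup(1, 0, unit).
Decompose tup/3: z = 1,  0 = 0,  unit = unit.
Bind z := 1; substituting into the 2 remaining equations that mention z gives: tup(x1, y, tup(u, y, 1)) = tup(q(tup(unit, unit, 0)), tup(h(unit, empty), 1, tup(1, 1, u)), t),  tup(x, q(u), h(q(x1), s)) = tup(h(1, 0), q(tup(1, 1, 0)), h(y1, y1)).
Delete trivial equation 0 = 0.
Delete trivial equation unit = unit.
Decompose tup/3: x1 = q(tup(unit, unit, 0)),  y = tup(h(unit, empty), 1, tup(1, 1, u)),  tup(u, y, 1) = t.
Bind x1 := q(tup(unit, unit, 0)); substituting into the one remaining equation that mentions x1 gives: tup(x, q(u), h(q(q(tup(unit, unit, 0))), s)) = tup(h(1, 0), q(tup(1, 1, 0)), h(y1, y1)).
Bind y := tup(h(unit, empty), 1, tup(1, 1, u)); substituting into the one remaining equation that mentions y gives: tup(u, tup(h(unit, empty), 1, tup(1, 1, u)), 1) = t.
Bind t := tup(u, tup(h(unit, empty), 1, tup(1, 1, u)), 1); no other remaining equation mentions t.
Decompose tup/3: x = h(1, 0),  q(u) = q(tup(1, 1, 0)),  h(q(q(tup(unit, unit, 0))), s) = h(y1, y1).
Bind x := h(1, 0); no other remaining equation mentions x.
Decompose q/1: u = tup(1, 1, 0).
Bind u := tup(1, 1, 0); no other remaining equation mentions u. Substituting into the earlier bindings gives y := tup(h(unit, empty), 1, tup(1, 1, tup(1, 1, 0))), t := tup(tup(1, 1, 0), tup(h(unit, empty), 1, tup(1, 1, tup(1, 1, 0))), 1).
Decompose h/2: q(q(tup(unit, unit, 0))) = y1,  s = y1.
Bind y1 := q(q(tup(unit, unit, 0))); substituting into the remaining equation gives: s = q(q(tup(unit, unit, 0))).
Bind s := q(q(tup(unit, unit, 0))).
MGU = { z -> 1, x1 -> q(tup(unit, unit, 0)), y -> tup(h(unit, empty), 1, tup(1, 1, tup(1, 1, 0))), t -> tup(tup(1, 1, 0), tup(h(unit, empty), 1, tup(1, 1, tup(1, 1, 0))), 1), x -> h(1, 0), u -> tup(1, 1, 0), y1 -> q(q(tup(unit, unit, 0))), s -> q(q(tup(unit, unit, 0))) }, so y -> tup(h(unit, empty), 1, tup(1, 1, tup(1, 1, 0))).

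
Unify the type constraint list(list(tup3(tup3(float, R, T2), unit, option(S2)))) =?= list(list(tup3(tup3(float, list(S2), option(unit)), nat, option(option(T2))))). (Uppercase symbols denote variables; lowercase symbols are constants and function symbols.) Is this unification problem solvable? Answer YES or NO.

Decompose list/1: list(tup3(tup3(float, R, T2), unit, option(S2))) =?= list(tup3(tup3(float, list(S2), option(unit)), nat, option(option(T2)))).
Decompose list/1: tup3(tup3(float, R, T2), unit, option(S2)) =?= tup3(tup3(float, list(S2), option(unit)), nat, option(option(T2))).
Decompose tup3/3: tup3(float, R, T2) =?= tup3(float, list(S2), option(unit)),  unit =?= nat,  option(S2) =?= option(option(T2)).
Decompose tup3/3: float =?= float,  R =?= list(S2),  T2 =?= option(unit).
Delete trivial equation float =?= float.
Bind R := list(S2); no other remaining equation mentions R.
Bind T2 := option(unit); substituting into the one remaining equation that mentions T2 gives: option(S2) =?= option(option(option(unit))).
Clash: constants unit and nat differ; no unifier exists.

NO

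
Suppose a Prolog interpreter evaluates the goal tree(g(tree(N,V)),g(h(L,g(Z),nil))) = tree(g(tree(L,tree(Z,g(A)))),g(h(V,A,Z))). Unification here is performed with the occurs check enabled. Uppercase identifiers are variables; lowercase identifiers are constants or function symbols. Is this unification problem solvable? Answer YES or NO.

YES

Decompose tree/2: g(tree(N,V)) = g(tree(L,tree(Z,g(A)))),  g(h(L,g(Z),nil)) = g(h(V,A,Z)).
Decompose g/1: tree(N,V) = tree(L,tree(Z,g(A))).
Decompose tree/2: N = L,  V = tree(Z,g(A)).
Bind N := L; no other remaining equation mentions N.
Bind V := tree(Z,g(A)); substituting into the remaining equation gives: g(h(L,g(Z),nil)) = g(h(tree(Z,g(A)),A,Z)).
Decompose g/1: h(L,g(Z),nil) = h(tree(Z,g(A)),A,Z).
Decompose h/3: L = tree(Z,g(A)),  g(Z) = A,  nil = Z.
Bind L := tree(Z,g(A)); no other remaining equation mentions L. Substituting into the earlier binding gives N := tree(Z,g(A)).
Bind A := g(Z); no other remaining equation mentions A. Substituting into the earlier bindings gives N := tree(Z,g(g(Z))), V := tree(Z,g(g(Z))), L := tree(Z,g(g(Z))).
Bind Z := nil. Substituting into the earlier bindings gives N := tree(nil,g(g(nil))), V := tree(nil,g(g(nil))), L := tree(nil,g(g(nil))), A := g(nil).
No equations remain and no clash or occurs-check failure arose, so a unifier exists.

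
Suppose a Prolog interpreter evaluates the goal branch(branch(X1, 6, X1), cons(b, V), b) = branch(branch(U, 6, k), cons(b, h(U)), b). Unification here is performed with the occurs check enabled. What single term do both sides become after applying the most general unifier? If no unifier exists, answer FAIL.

branch(branch(k, 6, k), cons(b, h(k)), b)

Decompose branch/3: branch(X1, 6, X1) = branch(U, 6, k),  cons(b, V) = cons(b, h(U)),  b = b.
Decompose branch/3: X1 = U,  6 = 6,  X1 = k.
Bind X1 := U; substituting into the one remaining equation that mentions X1 gives: U = k.
Delete trivial equation 6 = 6.
Bind U := k; substituting into the one remaining equation that mentions U gives: cons(b, V) = cons(b, h(k)). Substituting into the earlier binding gives X1 := k.
Decompose cons/2: b = b,  V = h(k).
Delete trivial equation b = b.
Bind V := h(k); no other remaining equation mentions V.
Delete trivial equation b = b.
Applying the MGU to either side gives branch(branch(k, 6, k), cons(b, h(k)), b).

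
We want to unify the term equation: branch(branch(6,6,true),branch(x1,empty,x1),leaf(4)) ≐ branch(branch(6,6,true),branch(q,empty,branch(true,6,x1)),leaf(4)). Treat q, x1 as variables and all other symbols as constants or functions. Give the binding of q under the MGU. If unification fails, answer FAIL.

Decompose branch/3: branch(6,6,true) ≐ branch(6,6,true),  branch(x1,empty,x1) ≐ branch(q,empty,branch(true,6,x1)),  leaf(4) ≐ leaf(4).
Delete trivial equation branch(6,6,true) ≐ branch(6,6,true).
Decompose branch/3: x1 ≐ q,  empty ≐ empty,  x1 ≐ branch(true,6,x1).
Bind x1 := q; substituting into the one remaining equation that mentions x1 gives: q ≐ branch(true,6,q).
Delete trivial equation empty ≐ empty.
Occurs check fails: q occurs in branch(true,6,q); the equation q ≐ branch(true,6,q) has no finite solution.

FAIL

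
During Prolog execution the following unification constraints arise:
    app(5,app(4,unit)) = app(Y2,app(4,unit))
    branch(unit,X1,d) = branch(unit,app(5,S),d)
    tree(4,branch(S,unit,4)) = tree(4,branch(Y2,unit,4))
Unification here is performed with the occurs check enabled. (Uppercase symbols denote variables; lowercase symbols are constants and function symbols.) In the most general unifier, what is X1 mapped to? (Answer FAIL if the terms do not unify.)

app(5,5)

Decompose app/2: 5 = Y2,  app(4,unit) = app(4,unit).
Bind Y2 := 5; substituting into the one remaining equation that mentions Y2 gives: tree(4,branch(S,unit,4)) = tree(4,branch(5,unit,4)).
Delete trivial equation app(4,unit) = app(4,unit).
Decompose branch/3: unit = unit,  X1 = app(5,S),  d = d.
Delete trivial equation unit = unit.
Bind X1 := app(5,S); no other remaining equation mentions X1.
Delete trivial equation d = d.
Decompose tree/2: 4 = 4,  branch(S,unit,4) = branch(5,unit,4).
Delete trivial equation 4 = 4.
Decompose branch/3: S = 5,  unit = unit,  4 = 4.
Bind S := 5; no other remaining equation mentions S. Substituting into the earlier binding gives X1 := app(5,5).
Delete trivial equation unit = unit.
Delete trivial equation 4 = 4.
MGU = { Y2 -> 5, X1 -> app(5,5), S -> 5 }, so X1 -> app(5,5).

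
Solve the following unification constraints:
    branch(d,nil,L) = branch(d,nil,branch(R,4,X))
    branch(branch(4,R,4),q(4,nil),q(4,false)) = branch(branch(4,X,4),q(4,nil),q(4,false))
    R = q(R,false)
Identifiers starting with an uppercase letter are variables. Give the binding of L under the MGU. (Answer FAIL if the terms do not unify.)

Decompose branch/3: d = d,  nil = nil,  L = branch(R,4,X).
Delete trivial equation d = d.
Delete trivial equation nil = nil.
Bind L := branch(R,4,X); no other remaining equation mentions L.
Decompose branch/3: branch(4,R,4) = branch(4,X,4),  q(4,nil) = q(4,nil),  q(4,false) = q(4,false).
Decompose branch/3: 4 = 4,  R = X,  4 = 4.
Delete trivial equation 4 = 4.
Bind R := X; substituting into the one remaining equation that mentions R gives: X = q(X,false). Substituting into the earlier binding gives L := branch(X,4,X).
Delete trivial equation 4 = 4.
Delete trivial equation q(4,nil) = q(4,nil).
Delete trivial equation q(4,false) = q(4,false).
Occurs check fails: X occurs in q(X,false); the equation X = q(X,false) has no finite solution.

FAIL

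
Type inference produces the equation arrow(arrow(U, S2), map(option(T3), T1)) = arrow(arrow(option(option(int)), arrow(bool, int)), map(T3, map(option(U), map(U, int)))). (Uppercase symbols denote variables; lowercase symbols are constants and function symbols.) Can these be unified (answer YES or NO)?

NO

Decompose arrow/2: arrow(U, S2) = arrow(option(option(int)), arrow(bool, int)),  map(option(T3), T1) = map(T3, map(option(U), map(U, int))).
Decompose arrow/2: U = option(option(int)),  S2 = arrow(bool, int).
Bind U := option(option(int)); substituting into the one remaining equation that mentions U gives: map(option(T3), T1) = map(T3, map(option(option(option(int))), map(option(option(int)), int))).
Bind S2 := arrow(bool, int); no other remaining equation mentions S2.
Decompose map/2: option(T3) = T3,  T1 = map(option(option(option(int))), map(option(option(int)), int)).
Occurs check fails: T3 occurs in option(T3); the equation T3 = option(T3) has no finite solution.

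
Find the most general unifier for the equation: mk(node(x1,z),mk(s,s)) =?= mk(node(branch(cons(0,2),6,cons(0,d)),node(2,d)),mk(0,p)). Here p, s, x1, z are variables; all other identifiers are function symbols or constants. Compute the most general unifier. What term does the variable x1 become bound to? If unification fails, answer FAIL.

Decompose mk/2: node(x1,z) =?= node(branch(cons(0,2),6,cons(0,d)),node(2,d)),  mk(s,s) =?= mk(0,p).
Decompose node/2: x1 =?= branch(cons(0,2),6,cons(0,d)),  z =?= node(2,d).
Bind x1 := branch(cons(0,2),6,cons(0,d)); no other remaining equation mentions x1.
Bind z := node(2,d); no other remaining equation mentions z.
Decompose mk/2: s =?= 0,  s =?= p.
Bind s := 0; substituting into the remaining equation gives: 0 =?= p.
Bind p := 0.
MGU = { x1 -> branch(cons(0,2),6,cons(0,d)), z -> node(2,d), s -> 0, p -> 0 }, so x1 -> branch(cons(0,2),6,cons(0,d)).

branch(cons(0,2),6,cons(0,d))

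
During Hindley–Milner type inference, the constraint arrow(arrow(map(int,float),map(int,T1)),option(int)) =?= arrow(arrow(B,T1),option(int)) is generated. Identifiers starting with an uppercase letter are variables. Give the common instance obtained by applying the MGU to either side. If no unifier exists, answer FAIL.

Decompose arrow/2: arrow(map(int,float),map(int,T1)) =?= arrow(B,T1),  option(int) =?= option(int).
Decompose arrow/2: map(int,float) =?= B,  map(int,T1) =?= T1.
Bind B := map(int,float); no other remaining equation mentions B.
Occurs check fails: T1 occurs in map(int,T1); the equation T1 =?= map(int,T1) has no finite solution.

FAIL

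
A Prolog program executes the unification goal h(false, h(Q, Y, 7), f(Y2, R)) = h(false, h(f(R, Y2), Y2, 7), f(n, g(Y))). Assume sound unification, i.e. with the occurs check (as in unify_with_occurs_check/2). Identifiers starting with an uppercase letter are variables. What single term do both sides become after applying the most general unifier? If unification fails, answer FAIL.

Decompose h/3: false = false,  h(Q, Y, 7) = h(f(R, Y2), Y2, 7),  f(Y2, R) = f(n, g(Y)).
Delete trivial equation false = false.
Decompose h/3: Q = f(R, Y2),  Y = Y2,  7 = 7.
Bind Q := f(R, Y2); no other remaining equation mentions Q.
Bind Y := Y2; substituting into the one remaining equation that mentions Y gives: f(Y2, R) = f(n, g(Y2)).
Delete trivial equation 7 = 7.
Decompose f/2: Y2 = n,  R = g(Y2).
Bind Y2 := n; substituting into the remaining equation gives: R = g(n). Substituting into the earlier bindings gives Q := f(R, n), Y := n.
Bind R := g(n). Substituting into the earlier binding gives Q := f(g(n), n).
Applying the MGU to either side gives h(false, h(f(g(n), n), n, 7), f(n, g(n))).

h(false, h(f(g(n), n), n, 7), f(n, g(n)))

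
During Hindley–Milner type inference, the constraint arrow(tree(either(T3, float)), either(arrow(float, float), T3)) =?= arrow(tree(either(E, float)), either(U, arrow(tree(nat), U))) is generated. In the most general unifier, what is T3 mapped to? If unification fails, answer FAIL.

Decompose arrow/2: tree(either(T3, float)) =?= tree(either(E, float)),  either(arrow(float, float), T3) =?= either(U, arrow(tree(nat), U)).
Decompose tree/1: either(T3, float) =?= either(E, float).
Decompose either/2: T3 =?= E,  float =?= float.
Bind T3 := E; substituting into the one remaining equation that mentions T3 gives: either(arrow(float, float), E) =?= either(U, arrow(tree(nat), U)).
Delete trivial equation float =?= float.
Decompose either/2: arrow(float, float) =?= U,  E =?= arrow(tree(nat), U).
Bind U := arrow(float, float); substituting into the remaining equation gives: E =?= arrow(tree(nat), arrow(float, float)).
Bind E := arrow(tree(nat), arrow(float, float)). Substituting into the earlier binding gives T3 := arrow(tree(nat), arrow(float, float)).
MGU = { T3 -> arrow(tree(nat), arrow(float, float)), U -> arrow(float, float), E -> arrow(tree(nat), arrow(float, float)) }, so T3 -> arrow(tree(nat), arrow(float, float)).

arrow(tree(nat), arrow(float, float))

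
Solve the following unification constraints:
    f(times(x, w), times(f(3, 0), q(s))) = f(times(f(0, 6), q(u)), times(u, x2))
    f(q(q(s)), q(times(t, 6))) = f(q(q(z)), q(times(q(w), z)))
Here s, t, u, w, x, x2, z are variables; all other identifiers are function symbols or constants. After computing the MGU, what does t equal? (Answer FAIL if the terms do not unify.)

Decompose f/2: times(x, w) = times(f(0, 6), q(u)),  times(f(3, 0), q(s)) = times(u, x2).
Decompose times/2: x = f(0, 6),  w = q(u).
Bind x := f(0, 6); no other remaining equation mentions x.
Bind w := q(u); substituting into the one remaining equation that mentions w gives: f(q(q(s)), q(times(t, 6))) = f(q(q(z)), q(times(q(q(u)), z))).
Decompose times/2: f(3, 0) = u,  q(s) = x2.
Bind u := f(3, 0); substituting into the one remaining equation that mentions u gives: f(q(q(s)), q(times(t, 6))) = f(q(q(z)), q(times(q(q(f(3, 0))), z))). Substituting into the earlier binding gives w := q(f(3, 0)).
Bind x2 := q(s); no other remaining equation mentions x2.
Decompose f/2: q(q(s)) = q(q(z)),  q(times(t, 6)) = q(times(q(q(f(3, 0))), z)).
Decompose q/1: q(s) = q(z).
Decompose q/1: s = z.
Bind s := z; no other remaining equation mentions s. Substituting into the earlier binding gives x2 := q(z).
Decompose q/1: times(t, 6) = times(q(q(f(3, 0))), z).
Decompose times/2: t = q(q(f(3, 0))),  6 = z.
Bind t := q(q(f(3, 0))); no other remaining equation mentions t.
Bind z := 6. Substituting into the earlier bindings gives x2 := q(6), s := 6.
MGU = { x -> f(0, 6), w -> q(f(3, 0)), u -> f(3, 0), x2 -> q(6), s -> 6, t -> q(q(f(3, 0))), z -> 6 }, so t -> q(q(f(3, 0))).

q(q(f(3, 0)))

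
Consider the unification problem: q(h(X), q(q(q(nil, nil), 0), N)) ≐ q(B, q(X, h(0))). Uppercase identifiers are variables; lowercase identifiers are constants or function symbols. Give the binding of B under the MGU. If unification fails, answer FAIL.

h(q(q(nil, nil), 0))

Decompose q/2: h(X) ≐ B,  q(q(q(nil, nil), 0), N) ≐ q(X, h(0)).
Bind B := h(X); no other remaining equation mentions B.
Decompose q/2: q(q(nil, nil), 0) ≐ X,  N ≐ h(0).
Bind X := q(q(nil, nil), 0); no other remaining equation mentions X. Substituting into the earlier binding gives B := h(q(q(nil, nil), 0)).
Bind N := h(0).
MGU = { B ↦ h(q(q(nil, nil), 0)), X ↦ q(q(nil, nil), 0), N ↦ h(0) }, so B ↦ h(q(q(nil, nil), 0)).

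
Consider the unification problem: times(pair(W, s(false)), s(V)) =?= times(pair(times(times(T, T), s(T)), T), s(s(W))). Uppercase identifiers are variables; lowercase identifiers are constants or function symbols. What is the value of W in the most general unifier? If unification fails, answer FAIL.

Decompose times/2: pair(W, s(false)) =?= pair(times(times(T, T), s(T)), T),  s(V) =?= s(s(W)).
Decompose pair/2: W =?= times(times(T, T), s(T)),  s(false) =?= T.
Bind W := times(times(T, T), s(T)); substituting into the one remaining equation that mentions W gives: s(V) =?= s(s(times(times(T, T), s(T)))).
Bind T := s(false); substituting into the remaining equation gives: s(V) =?= s(s(times(times(s(false), s(false)), s(s(false))))). Substituting into the earlier binding gives W := times(times(s(false), s(false)), s(s(false))).
Decompose s/1: V =?= s(times(times(s(false), s(false)), s(s(false)))).
Bind V := s(times(times(s(false), s(false)), s(s(false)))).
MGU = { W ↦ times(times(s(false), s(false)), s(s(false))), T ↦ s(false), V ↦ s(times(times(s(false), s(false)), s(s(false)))) }, so W ↦ times(times(s(false), s(false)), s(s(false))).

times(times(s(false), s(false)), s(s(false)))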